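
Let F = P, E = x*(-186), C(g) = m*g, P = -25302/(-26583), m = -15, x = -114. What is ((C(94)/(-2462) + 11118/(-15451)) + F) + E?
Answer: 3573811681473235/168537823841 ≈ 21205.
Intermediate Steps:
P = 8434/8861 (P = -25302*(-1/26583) = 8434/8861 ≈ 0.95181)
C(g) = -15*g
E = 21204 (E = -114*(-186) = 21204)
F = 8434/8861 ≈ 0.95181
((C(94)/(-2462) + 11118/(-15451)) + F) + E = ((-15*94/(-2462) + 11118/(-15451)) + 8434/8861) + 21204 = ((-1410*(-1/2462) + 11118*(-1/15451)) + 8434/8861) + 21204 = ((705/1231 - 11118/15451) + 8434/8861) + 21204 = (-2793303/19020181 + 8434/8861) + 21204 = 135664748671/168537823841 + 21204 = 3573811681473235/168537823841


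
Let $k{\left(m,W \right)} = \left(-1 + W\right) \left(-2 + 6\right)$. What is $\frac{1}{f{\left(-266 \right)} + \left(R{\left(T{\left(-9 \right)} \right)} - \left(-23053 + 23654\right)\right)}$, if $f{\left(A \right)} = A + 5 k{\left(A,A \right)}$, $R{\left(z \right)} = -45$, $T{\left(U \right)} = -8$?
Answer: $- \frac{1}{6252} \approx -0.00015995$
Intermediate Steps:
$k{\left(m,W \right)} = -4 + 4 W$ ($k{\left(m,W \right)} = \left(-1 + W\right) 4 = -4 + 4 W$)
$f{\left(A \right)} = -20 + 21 A$ ($f{\left(A \right)} = A + 5 \left(-4 + 4 A\right) = A + \left(-20 + 20 A\right) = -20 + 21 A$)
$\frac{1}{f{\left(-266 \right)} + \left(R{\left(T{\left(-9 \right)} \right)} - \left(-23053 + 23654\right)\right)} = \frac{1}{\left(-20 + 21 \left(-266\right)\right) - 646} = \frac{1}{\left(-20 - 5586\right) - 646} = \frac{1}{-5606 - 646} = \frac{1}{-6252} = - \frac{1}{6252}$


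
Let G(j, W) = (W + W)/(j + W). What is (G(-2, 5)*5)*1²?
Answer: 50/3 ≈ 16.667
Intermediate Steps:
G(j, W) = 2*W/(W + j) (G(j, W) = (2*W)/(W + j) = 2*W/(W + j))
(G(-2, 5)*5)*1² = ((2*5/(5 - 2))*5)*1² = ((2*5/3)*5)*1 = ((2*5*(⅓))*5)*1 = ((10/3)*5)*1 = (50/3)*1 = 50/3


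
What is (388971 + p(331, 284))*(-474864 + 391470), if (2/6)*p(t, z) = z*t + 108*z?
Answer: -63629538606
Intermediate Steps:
p(t, z) = 324*z + 3*t*z (p(t, z) = 3*(z*t + 108*z) = 3*(t*z + 108*z) = 3*(108*z + t*z) = 324*z + 3*t*z)
(388971 + p(331, 284))*(-474864 + 391470) = (388971 + 3*284*(108 + 331))*(-474864 + 391470) = (388971 + 3*284*439)*(-83394) = (388971 + 374028)*(-83394) = 762999*(-83394) = -63629538606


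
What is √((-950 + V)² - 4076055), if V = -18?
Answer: I*√3139031 ≈ 1771.7*I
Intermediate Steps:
√((-950 + V)² - 4076055) = √((-950 - 18)² - 4076055) = √((-968)² - 4076055) = √(937024 - 4076055) = √(-3139031) = I*√3139031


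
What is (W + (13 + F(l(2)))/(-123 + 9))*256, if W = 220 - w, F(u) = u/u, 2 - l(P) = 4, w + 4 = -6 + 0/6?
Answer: 3354368/57 ≈ 58849.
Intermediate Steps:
w = -10 (w = -4 + (-6 + 0/6) = -4 + (-6 + (⅙)*0) = -4 + (-6 + 0) = -4 - 6 = -10)
l(P) = -2 (l(P) = 2 - 1*4 = 2 - 4 = -2)
F(u) = 1
W = 230 (W = 220 - 1*(-10) = 220 + 10 = 230)
(W + (13 + F(l(2)))/(-123 + 9))*256 = (230 + (13 + 1)/(-123 + 9))*256 = (230 + 14/(-114))*256 = (230 + 14*(-1/114))*256 = (230 - 7/57)*256 = (13103/57)*256 = 3354368/57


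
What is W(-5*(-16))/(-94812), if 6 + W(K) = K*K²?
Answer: -255997/47406 ≈ -5.4001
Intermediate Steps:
W(K) = -6 + K³ (W(K) = -6 + K*K² = -6 + K³)
W(-5*(-16))/(-94812) = (-6 + (-5*(-16))³)/(-94812) = (-6 + 80³)*(-1/94812) = (-6 + 512000)*(-1/94812) = 511994*(-1/94812) = -255997/47406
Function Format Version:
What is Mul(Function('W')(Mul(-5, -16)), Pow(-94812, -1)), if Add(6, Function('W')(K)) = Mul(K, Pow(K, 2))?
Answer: Rational(-255997, 47406) ≈ -5.4001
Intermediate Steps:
Function('W')(K) = Add(-6, Pow(K, 3)) (Function('W')(K) = Add(-6, Mul(K, Pow(K, 2))) = Add(-6, Pow(K, 3)))
Mul(Function('W')(Mul(-5, -16)), Pow(-94812, -1)) = Mul(Add(-6, Pow(Mul(-5, -16), 3)), Pow(-94812, -1)) = Mul(Add(-6, Pow(80, 3)), Rational(-1, 94812)) = Mul(Add(-6, 512000), Rational(-1, 94812)) = Mul(511994, Rational(-1, 94812)) = Rational(-255997, 47406)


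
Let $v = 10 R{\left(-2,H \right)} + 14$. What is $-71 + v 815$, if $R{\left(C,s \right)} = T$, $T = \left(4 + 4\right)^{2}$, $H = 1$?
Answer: $532939$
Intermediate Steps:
$T = 64$ ($T = 8^{2} = 64$)
$R{\left(C,s \right)} = 64$
$v = 654$ ($v = 10 \cdot 64 + 14 = 640 + 14 = 654$)
$-71 + v 815 = -71 + 654 \cdot 815 = -71 + 533010 = 532939$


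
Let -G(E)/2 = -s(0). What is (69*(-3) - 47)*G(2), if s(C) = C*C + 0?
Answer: 0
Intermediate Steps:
s(C) = C**2 (s(C) = C**2 + 0 = C**2)
G(E) = 0 (G(E) = -(-2)*0**2 = -(-2)*0 = -2*0 = 0)
(69*(-3) - 47)*G(2) = (69*(-3) - 47)*0 = (-207 - 47)*0 = -254*0 = 0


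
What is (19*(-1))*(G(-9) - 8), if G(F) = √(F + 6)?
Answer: 152 - 19*I*√3 ≈ 152.0 - 32.909*I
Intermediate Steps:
G(F) = √(6 + F)
(19*(-1))*(G(-9) - 8) = (19*(-1))*(√(6 - 9) - 8) = -19*(√(-3) - 8) = -19*(I*√3 - 8) = -19*(-8 + I*√3) = 152 - 19*I*√3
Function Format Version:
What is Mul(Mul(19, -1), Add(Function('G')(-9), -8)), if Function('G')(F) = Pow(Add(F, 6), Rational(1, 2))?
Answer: Add(152, Mul(-19, I, Pow(3, Rational(1, 2)))) ≈ Add(152.00, Mul(-32.909, I))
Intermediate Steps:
Function('G')(F) = Pow(Add(6, F), Rational(1, 2))
Mul(Mul(19, -1), Add(Function('G')(-9), -8)) = Mul(Mul(19, -1), Add(Pow(Add(6, -9), Rational(1, 2)), -8)) = Mul(-19, Add(Pow(-3, Rational(1, 2)), -8)) = Mul(-19, Add(Mul(I, Pow(3, Rational(1, 2))), -8)) = Mul(-19, Add(-8, Mul(I, Pow(3, Rational(1, 2))))) = Add(152, Mul(-19, I, Pow(3, Rational(1, 2))))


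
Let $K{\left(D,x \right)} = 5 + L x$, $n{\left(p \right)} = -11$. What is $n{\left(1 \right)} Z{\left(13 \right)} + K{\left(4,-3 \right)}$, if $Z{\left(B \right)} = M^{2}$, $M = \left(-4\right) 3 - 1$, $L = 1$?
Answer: $-1857$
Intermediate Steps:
$K{\left(D,x \right)} = 5 + x$ ($K{\left(D,x \right)} = 5 + 1 x = 5 + x$)
$M = -13$ ($M = -12 - 1 = -13$)
$Z{\left(B \right)} = 169$ ($Z{\left(B \right)} = \left(-13\right)^{2} = 169$)
$n{\left(1 \right)} Z{\left(13 \right)} + K{\left(4,-3 \right)} = \left(-11\right) 169 + \left(5 - 3\right) = -1859 + 2 = -1857$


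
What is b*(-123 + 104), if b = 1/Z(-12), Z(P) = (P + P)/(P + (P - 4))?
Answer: -133/6 ≈ -22.167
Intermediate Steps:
Z(P) = 2*P/(-4 + 2*P) (Z(P) = (2*P)/(P + (-4 + P)) = (2*P)/(-4 + 2*P) = 2*P/(-4 + 2*P))
b = 7/6 (b = 1/(-12/(-2 - 12)) = 1/(-12/(-14)) = 1/(-12*(-1/14)) = 1/(6/7) = 7/6 ≈ 1.1667)
b*(-123 + 104) = 7*(-123 + 104)/6 = (7/6)*(-19) = -133/6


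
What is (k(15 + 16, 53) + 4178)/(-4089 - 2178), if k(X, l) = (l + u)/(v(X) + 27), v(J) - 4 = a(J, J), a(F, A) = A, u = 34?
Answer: -259123/388554 ≈ -0.66689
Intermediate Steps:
v(J) = 4 + J
k(X, l) = (34 + l)/(31 + X) (k(X, l) = (l + 34)/((4 + X) + 27) = (34 + l)/(31 + X))
(k(15 + 16, 53) + 4178)/(-4089 - 2178) = ((34 + 53)/(31 + (15 + 16)) + 4178)/(-4089 - 2178) = (87/(31 + 31) + 4178)/(-6267) = (87/62 + 4178)*(-1/6267) = (259123/62)*(-1/6267) = -259123/388554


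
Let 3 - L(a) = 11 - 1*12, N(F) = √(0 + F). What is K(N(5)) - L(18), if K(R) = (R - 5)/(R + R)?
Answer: -7/2 - √5/2 ≈ -4.6180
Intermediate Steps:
N(F) = √F
K(R) = (-5 + R)/(2*R) (K(R) = (-5 + R)/((2*R)) = (-5 + R)*(1/(2*R)) = (-5 + R)/(2*R))
L(a) = 4 (L(a) = 3 - (11 - 1*12) = 3 - (11 - 12) = 3 - 1*(-1) = 3 + 1 = 4)
K(N(5)) - L(18) = (-5 + √5)/(2*(√5)) - 1*4 = (√5/5)*(-5 + √5)/2 - 4 = √5*(-5 + √5)/10 - 4 = -4 + √5*(-5 + √5)/10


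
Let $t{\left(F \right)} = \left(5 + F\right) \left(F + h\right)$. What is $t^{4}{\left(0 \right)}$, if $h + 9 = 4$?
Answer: $390625$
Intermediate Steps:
$h = -5$ ($h = -9 + 4 = -5$)
$t{\left(F \right)} = \left(-5 + F\right) \left(5 + F\right)$ ($t{\left(F \right)} = \left(5 + F\right) \left(F - 5\right) = \left(5 + F\right) \left(-5 + F\right) = \left(-5 + F\right) \left(5 + F\right)$)
$t^{4}{\left(0 \right)} = \left(-25 + 0^{2}\right)^{4} = \left(-25 + 0\right)^{4} = \left(-25\right)^{4} = 390625$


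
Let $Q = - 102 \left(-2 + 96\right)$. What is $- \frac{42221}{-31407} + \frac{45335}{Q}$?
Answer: $- \frac{339673799}{100376772} \approx -3.384$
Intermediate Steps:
$Q = -9588$ ($Q = \left(-102\right) 94 = -9588$)
$- \frac{42221}{-31407} + \frac{45335}{Q} = - \frac{42221}{-31407} + \frac{45335}{-9588} = \left(-42221\right) \left(- \frac{1}{31407}\right) + 45335 \left(- \frac{1}{9588}\right) = \frac{42221}{31407} - \frac{45335}{9588} = - \frac{339673799}{100376772}$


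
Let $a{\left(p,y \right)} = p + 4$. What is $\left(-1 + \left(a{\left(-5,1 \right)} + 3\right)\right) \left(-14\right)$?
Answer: $-14$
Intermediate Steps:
$a{\left(p,y \right)} = 4 + p$
$\left(-1 + \left(a{\left(-5,1 \right)} + 3\right)\right) \left(-14\right) = \left(-1 + \left(\left(4 - 5\right) + 3\right)\right) \left(-14\right) = \left(-1 + \left(-1 + 3\right)\right) \left(-14\right) = \left(-1 + 2\right) \left(-14\right) = 1 \left(-14\right) = -14$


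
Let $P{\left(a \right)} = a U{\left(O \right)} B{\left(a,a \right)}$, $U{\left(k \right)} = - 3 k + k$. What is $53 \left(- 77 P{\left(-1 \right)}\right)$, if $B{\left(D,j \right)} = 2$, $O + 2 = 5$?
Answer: $-48972$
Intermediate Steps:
$O = 3$ ($O = -2 + 5 = 3$)
$U{\left(k \right)} = - 2 k$
$P{\left(a \right)} = - 12 a$ ($P{\left(a \right)} = a \left(\left(-2\right) 3\right) 2 = a \left(-6\right) 2 = - 6 a 2 = - 12 a$)
$53 \left(- 77 P{\left(-1 \right)}\right) = 53 \left(- 77 \left(\left(-12\right) \left(-1\right)\right)\right) = 53 \left(\left(-77\right) 12\right) = 53 \left(-924\right) = -48972$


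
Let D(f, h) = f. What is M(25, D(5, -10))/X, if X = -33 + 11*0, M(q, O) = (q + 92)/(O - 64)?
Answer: 39/649 ≈ 0.060092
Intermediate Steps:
M(q, O) = (92 + q)/(-64 + O)
X = -33 (X = -33 + 0 = -33)
M(25, D(5, -10))/X = ((92 + 25)/(-64 + 5))/(-33) = (117/(-59))*(-1/33) = -1/59*117*(-1/33) = -117/59*(-1/33) = 39/649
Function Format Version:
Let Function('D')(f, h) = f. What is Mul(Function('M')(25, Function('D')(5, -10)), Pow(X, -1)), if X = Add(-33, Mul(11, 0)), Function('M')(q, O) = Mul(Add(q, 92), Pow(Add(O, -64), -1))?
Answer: Rational(39, 649) ≈ 0.060092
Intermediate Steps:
Function('M')(q, O) = Mul(Pow(Add(-64, O), -1), Add(92, q)) (Function('M')(q, O) = Mul(Add(92, q), Pow(Add(-64, O), -1)) = Mul(Pow(Add(-64, O), -1), Add(92, q)))
X = -33 (X = Add(-33, 0) = -33)
Mul(Function('M')(25, Function('D')(5, -10)), Pow(X, -1)) = Mul(Mul(Pow(Add(-64, 5), -1), Add(92, 25)), Pow(-33, -1)) = Mul(Mul(Pow(-59, -1), 117), Rational(-1, 33)) = Mul(Mul(Rational(-1, 59), 117), Rational(-1, 33)) = Mul(Rational(-117, 59), Rational(-1, 33)) = Rational(39, 649)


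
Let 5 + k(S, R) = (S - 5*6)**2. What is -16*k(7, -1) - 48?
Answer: -8432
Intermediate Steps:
k(S, R) = -5 + (-30 + S)**2 (k(S, R) = -5 + (S - 5*6)**2 = -5 + (S - 30)**2 = -5 + (-30 + S)**2)
-16*k(7, -1) - 48 = -16*(-5 + (-30 + 7)**2) - 48 = -16*(-5 + (-23)**2) - 48 = -16*(-5 + 529) - 48 = -16*524 - 48 = -8384 - 48 = -8432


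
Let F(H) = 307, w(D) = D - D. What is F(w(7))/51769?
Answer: 307/51769 ≈ 0.0059302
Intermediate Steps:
w(D) = 0
F(w(7))/51769 = 307/51769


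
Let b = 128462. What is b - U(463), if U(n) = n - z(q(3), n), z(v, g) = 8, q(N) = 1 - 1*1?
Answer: 128007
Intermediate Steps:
q(N) = 0 (q(N) = 1 - 1 = 0)
U(n) = -8 + n (U(n) = n - 1*8 = n - 8 = -8 + n)
b - U(463) = 128462 - (-8 + 463) = 128462 - 1*455 = 128462 - 455 = 128007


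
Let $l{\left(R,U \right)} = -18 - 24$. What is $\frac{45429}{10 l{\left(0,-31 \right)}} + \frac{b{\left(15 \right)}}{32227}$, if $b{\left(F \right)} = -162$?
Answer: $- \frac{488036141}{4511780} \approx -108.17$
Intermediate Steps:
$l{\left(R,U \right)} = -42$ ($l{\left(R,U \right)} = -18 - 24 = -42$)
$\frac{45429}{10 l{\left(0,-31 \right)}} + \frac{b{\left(15 \right)}}{32227} = \frac{45429}{10 \left(-42\right)} - \frac{162}{32227} = \frac{45429}{-420} - \frac{162}{32227} = 45429 \left(- \frac{1}{420}\right) - \frac{162}{32227} = - \frac{15143}{140} - \frac{162}{32227} = - \frac{488036141}{4511780}$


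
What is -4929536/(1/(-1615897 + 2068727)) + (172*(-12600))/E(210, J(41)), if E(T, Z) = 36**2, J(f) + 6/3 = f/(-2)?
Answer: -20090176096970/9 ≈ -2.2322e+12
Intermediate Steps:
J(f) = -2 - f/2 (J(f) = -2 + f/(-2) = -2 + f*(-1/2) = -2 - f/2)
E(T, Z) = 1296
-4929536/(1/(-1615897 + 2068727)) + (172*(-12600))/E(210, J(41)) = -4929536/(1/(-1615897 + 2068727)) + (172*(-12600))/1296 = -4929536/(1/452830) - 2167200*1/1296 = -4929536/1/452830 - 15050/9 = -4929536*452830 - 15050/9 = -2232241786880 - 15050/9 = -20090176096970/9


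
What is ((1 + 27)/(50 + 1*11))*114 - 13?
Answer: 2399/61 ≈ 39.328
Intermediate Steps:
((1 + 27)/(50 + 1*11))*114 - 13 = (28/(50 + 11))*114 - 13 = (28/61)*114 - 13 = 3192/61 - 13 = 2399/61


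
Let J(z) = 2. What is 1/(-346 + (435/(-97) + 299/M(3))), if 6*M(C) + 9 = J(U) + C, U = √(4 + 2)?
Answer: -194/155003 ≈ -0.0012516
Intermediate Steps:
U = √6 ≈ 2.4495
M(C) = -7/6 + C/6 (M(C) = -3/2 + (2 + C)/6 = -3/2 + (⅓ + C/6) = -7/6 + C/6)
1/(-346 + (435/(-97) + 299/M(3))) = 1/(-346 + (435/(-97) + 299/(-7/6 + (⅙)*3))) = 1/(-346 + (435*(-1/97) + 299/(-7/6 + ½))) = 1/(-346 + (-435/97 + 299/(-⅔))) = 1/(-346 + (-435/97 + 299*(-3/2))) = 1/(-346 + (-435/97 - 897/2)) = 1/(-346 - 87879/194) = 1/(-155003/194) = -194/155003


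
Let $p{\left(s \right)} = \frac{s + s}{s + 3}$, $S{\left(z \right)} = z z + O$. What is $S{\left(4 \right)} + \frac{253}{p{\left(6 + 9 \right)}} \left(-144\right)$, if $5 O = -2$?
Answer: $- \frac{109218}{5} \approx -21844.0$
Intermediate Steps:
$O = - \frac{2}{5}$ ($O = \frac{1}{5} \left(-2\right) = - \frac{2}{5} \approx -0.4$)
$S{\left(z \right)} = - \frac{2}{5} + z^{2}$ ($S{\left(z \right)} = z z - \frac{2}{5} = z^{2} - \frac{2}{5} = - \frac{2}{5} + z^{2}$)
$p{\left(s \right)} = \frac{2 s}{3 + s}$
$S{\left(4 \right)} + \frac{253}{p{\left(6 + 9 \right)}} \left(-144\right) = \left(- \frac{2}{5} + 4^{2}\right) + \frac{253}{2 \left(6 + 9\right) \frac{1}{3 + \left(6 + 9\right)}} \left(-144\right) = \left(- \frac{2}{5} + 16\right) + \frac{253}{2 \cdot 15 \frac{1}{3 + 15}} \left(-144\right) = \frac{78}{5} + \frac{253}{2 \cdot 15 \cdot \frac{1}{18}} \left(-144\right) = \frac{78}{5} + \frac{253}{\frac{5}{3}} \left(-144\right) = \frac{78}{5} + 253 \cdot \frac{3}{5} \left(-144\right) = \frac{78}{5} + \frac{759}{5} \left(-144\right) = \frac{78}{5} - \frac{109296}{5} = - \frac{109218}{5}$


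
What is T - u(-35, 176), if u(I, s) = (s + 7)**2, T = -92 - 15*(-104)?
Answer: -32021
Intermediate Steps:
T = 1468 (T = -92 + 1560 = 1468)
u(I, s) = (7 + s)**2
T - u(-35, 176) = 1468 - (7 + 176)**2 = 1468 - 1*183**2 = 1468 - 1*33489 = 1468 - 33489 = -32021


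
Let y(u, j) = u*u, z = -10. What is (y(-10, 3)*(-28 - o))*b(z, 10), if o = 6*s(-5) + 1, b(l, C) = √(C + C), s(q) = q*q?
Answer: -35800*√5 ≈ -80051.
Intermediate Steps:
s(q) = q²
y(u, j) = u²
b(l, C) = √2*√C (b(l, C) = √(2*C) = √2*√C)
o = 151 (o = 6*(-5)² + 1 = 6*25 + 1 = 150 + 1 = 151)
(y(-10, 3)*(-28 - o))*b(z, 10) = ((-10)²*(-28 - 1*151))*(√2*√10) = (100*(-28 - 151))*(2*√5) = (100*(-179))*(2*√5) = -35800*√5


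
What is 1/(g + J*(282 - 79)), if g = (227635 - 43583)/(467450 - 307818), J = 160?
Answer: 3628/117841623 ≈ 3.0787e-5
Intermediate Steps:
g = 4183/3628 (g = 184052/159632 = 184052*(1/159632) = 4183/3628 ≈ 1.1530)
1/(g + J*(282 - 79)) = 1/(4183/3628 + 160*(282 - 79)) = 1/(4183/3628 + 160*203) = 1/(4183/3628 + 32480) = 1/(117841623/3628) = 3628/117841623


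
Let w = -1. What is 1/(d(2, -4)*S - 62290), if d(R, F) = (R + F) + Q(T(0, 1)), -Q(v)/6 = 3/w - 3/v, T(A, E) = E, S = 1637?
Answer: -1/6632 ≈ -0.00015078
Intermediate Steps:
Q(v) = 18 + 18/v (Q(v) = -6*(3/(-1) - 3/v) = -6*(3*(-1) - 3/v) = -6*(-3 - 3/v) = 18 + 18/v)
d(R, F) = 36 + F + R (d(R, F) = (R + F) + (18 + 18/1) = (F + R) + (18 + 18*1) = (F + R) + (18 + 18) = (F + R) + 36 = 36 + F + R)
1/(d(2, -4)*S - 62290) = 1/((36 - 4 + 2)*1637 - 62290) = 1/(34*1637 - 62290) = 1/(55658 - 62290) = 1/(-6632) = -1/6632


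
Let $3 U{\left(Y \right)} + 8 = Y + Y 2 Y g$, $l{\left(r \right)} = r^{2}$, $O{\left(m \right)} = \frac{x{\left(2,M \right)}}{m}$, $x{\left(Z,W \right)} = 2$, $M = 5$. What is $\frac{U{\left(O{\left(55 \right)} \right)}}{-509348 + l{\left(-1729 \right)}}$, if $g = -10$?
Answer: $- \frac{4834}{4501368795} \approx -1.0739 \cdot 10^{-6}$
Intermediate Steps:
$O{\left(m \right)} = \frac{2}{m}$
$U{\left(Y \right)} = - \frac{8}{3} - \frac{20 Y^{2}}{3} + \frac{Y}{3}$ ($U{\left(Y \right)} = - \frac{8}{3} + \frac{Y + Y 2 Y \left(-10\right)}{3} = - \frac{8}{3} + \frac{Y + 2 Y^{2} \left(-10\right)}{3} = - \frac{8}{3} + \frac{Y - 20 Y^{2}}{3} = - \frac{8}{3} - \left(- \frac{Y}{3} + \frac{20 Y^{2}}{3}\right) = - \frac{8}{3} - \frac{20 Y^{2}}{3} + \frac{Y}{3}$)
$\frac{U{\left(O{\left(55 \right)} \right)}}{-509348 + l{\left(-1729 \right)}} = \frac{- \frac{8}{3} - \frac{20 \left(\frac{2}{55}\right)^{2}}{3} + \frac{2 \cdot \frac{1}{55}}{3}}{-509348 + \left(-1729\right)^{2}} = \frac{- \frac{8}{3} - \frac{20 \left(2 \cdot \frac{1}{55}\right)^{2}}{3} + \frac{2 \cdot \frac{1}{55}}{3}}{-509348 + 2989441} = \frac{- \frac{8}{3} - \frac{20 \left(\frac{2}{55}\right)^{2}}{3} + \frac{1}{3} \cdot \frac{2}{55}}{2480093} = \left(- \frac{8}{3} - \frac{16}{1815} + \frac{2}{165}\right) \frac{1}{2480093} = \left(- \frac{4834}{1815}\right) \frac{1}{2480093} = - \frac{4834}{4501368795}$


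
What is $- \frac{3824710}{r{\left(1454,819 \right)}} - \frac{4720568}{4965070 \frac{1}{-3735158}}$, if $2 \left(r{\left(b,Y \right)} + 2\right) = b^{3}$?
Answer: $\frac{1354991163342513183191}{381556277790655} \approx 3.5512 \cdot 10^{6}$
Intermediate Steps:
$r{\left(b,Y \right)} = -2 + \frac{b^{3}}{2}$
$- \frac{3824710}{r{\left(1454,819 \right)}} - \frac{4720568}{4965070 \frac{1}{-3735158}} = - \frac{3824710}{-2 + \frac{1454^{3}}{2}} - \frac{4720568}{4965070 \frac{1}{-3735158}} = - \frac{3824710}{-2 + \frac{1}{2} \cdot 3073924664} - \frac{4720568}{4965070 \left(- \frac{1}{3735158}\right)} = - \frac{3824710}{-2 + 1536962332} - \frac{4720568}{- \frac{2482535}{1867579}} = - \frac{3824710}{1536962330} - - \frac{8816033664872}{2482535} = \left(-3824710\right) \frac{1}{1536962330} + \frac{8816033664872}{2482535} = - \frac{382471}{153696233} + \frac{8816033664872}{2482535} = \frac{1354991163342513183191}{381556277790655}$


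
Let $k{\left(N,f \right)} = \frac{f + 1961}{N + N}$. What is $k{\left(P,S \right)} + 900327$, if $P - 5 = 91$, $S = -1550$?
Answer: $\frac{57621065}{64} \approx 9.0033 \cdot 10^{5}$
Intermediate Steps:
$P = 96$ ($P = 5 + 91 = 96$)
$k{\left(N,f \right)} = \frac{1961 + f}{2 N}$
$k{\left(P,S \right)} + 900327 = \frac{1961 - 1550}{2 \cdot 96} + 900327 = \frac{1}{2} \cdot \frac{1}{96} \cdot 411 + 900327 = \frac{137}{64} + 900327 = \frac{57621065}{64}$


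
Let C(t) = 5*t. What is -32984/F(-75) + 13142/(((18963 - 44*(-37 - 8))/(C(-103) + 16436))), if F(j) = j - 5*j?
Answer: 1724426408/174525 ≈ 9880.7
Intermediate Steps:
F(j) = -4*j
-32984/F(-75) + 13142/(((18963 - 44*(-37 - 8))/(C(-103) + 16436))) = -32984/((-4*(-75))) + 13142/(((18963 - 44*(-37 - 8))/(5*(-103) + 16436))) = -32984/300 + 13142/(((18963 - 44*(-45))/(-515 + 16436))) = -32984*1/300 + 13142/(((18963 + 1980)/15921)) = -8246/75 + 13142/((20943*(1/15921))) = -8246/75 + 13142/(2327/1769) = -8246/75 + 13142*(1769/2327) = -8246/75 + 23248198/2327 = 1724426408/174525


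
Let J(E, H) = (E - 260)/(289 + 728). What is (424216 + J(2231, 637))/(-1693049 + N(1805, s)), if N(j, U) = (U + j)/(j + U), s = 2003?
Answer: -47936627/191314424 ≈ -0.25056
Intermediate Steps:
J(E, H) = -260/1017 + E/1017 (J(E, H) = (-260 + E)/1017 = (-260 + E)*(1/1017) = -260/1017 + E/1017)
N(j, U) = 1 (N(j, U) = (U + j)/(U + j) = 1)
(424216 + J(2231, 637))/(-1693049 + N(1805, s)) = (424216 + (-260/1017 + (1/1017)*2231))/(-1693049 + 1) = (424216 + (-260/1017 + 2231/1017))/(-1693048) = (424216 + 219/113)*(-1/1693048) = (47936627/113)*(-1/1693048) = -47936627/191314424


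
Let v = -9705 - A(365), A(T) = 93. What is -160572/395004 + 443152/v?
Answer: -7359170711/161260383 ≈ -45.635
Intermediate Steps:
v = -9798 (v = -9705 - 1*93 = -9705 - 93 = -9798)
-160572/395004 + 443152/v = -160572/395004 + 443152/(-9798) = -160572*1/395004 + 443152*(-1/9798) = -13381/32917 - 221576/4899 = -7359170711/161260383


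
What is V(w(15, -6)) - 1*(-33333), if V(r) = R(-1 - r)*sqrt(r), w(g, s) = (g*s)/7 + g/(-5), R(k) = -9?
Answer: 33333 - 9*I*sqrt(777)/7 ≈ 33333.0 - 35.839*I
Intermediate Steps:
w(g, s) = -g/5 + g*s/7 (w(g, s) = (g*s)*(1/7) + g*(-1/5) = g*s/7 - g/5 = -g/5 + g*s/7)
V(r) = -9*sqrt(r)
V(w(15, -6)) - 1*(-33333) = -9*sqrt(21)*sqrt(-7 + 5*(-6))/7 - 1*(-33333) = -9*sqrt(21)*sqrt(-7 - 30)/7 + 33333 = -9*I*sqrt(777)/7 + 33333 = 33333 - 9*I*sqrt(777)/7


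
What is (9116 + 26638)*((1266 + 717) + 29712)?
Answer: 1133223030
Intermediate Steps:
(9116 + 26638)*((1266 + 717) + 29712) = 35754*(1983 + 29712) = 35754*31695 = 1133223030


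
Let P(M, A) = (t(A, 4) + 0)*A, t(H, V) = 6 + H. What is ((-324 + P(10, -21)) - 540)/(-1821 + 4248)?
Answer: -183/809 ≈ -0.22621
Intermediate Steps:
P(M, A) = A*(6 + A) (P(M, A) = ((6 + A) + 0)*A = (6 + A)*A = A*(6 + A))
((-324 + P(10, -21)) - 540)/(-1821 + 4248) = ((-324 - 21*(6 - 21)) - 540)/(-1821 + 4248) = ((-324 - 21*(-15)) - 540)/2427 = ((-324 + 315) - 540)*(1/2427) = (-9 - 540)*(1/2427) = -549*1/2427 = -183/809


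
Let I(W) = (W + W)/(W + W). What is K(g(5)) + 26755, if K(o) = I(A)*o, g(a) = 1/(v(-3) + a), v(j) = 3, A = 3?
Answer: 214041/8 ≈ 26755.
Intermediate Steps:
I(W) = 1 (I(W) = (2*W)/((2*W)) = (2*W)*(1/(2*W)) = 1)
g(a) = 1/(3 + a)
K(o) = o (K(o) = 1*o = o)
K(g(5)) + 26755 = 1/(3 + 5) + 26755 = 1/8 + 26755 = ⅛ + 26755 = 214041/8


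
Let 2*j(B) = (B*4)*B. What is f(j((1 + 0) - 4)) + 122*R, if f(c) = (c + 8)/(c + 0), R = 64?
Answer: 70285/9 ≈ 7809.4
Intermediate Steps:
j(B) = 2*B**2 (j(B) = ((B*4)*B)/2 = ((4*B)*B)/2 = (4*B**2)/2 = 2*B**2)
f(c) = (8 + c)/c
f(j((1 + 0) - 4)) + 122*R = (8 + 2*((1 + 0) - 4)**2)/((2*((1 + 0) - 4)**2)) + 122*64 = (8 + 2*(1 - 4)**2)/((2*(1 - 4)**2)) + 7808 = (8 + 2*(-3)**2)/((2*(-3)**2)) + 7808 = (8 + 2*9)/((2*9)) + 7808 = (8 + 18)/18 + 7808 = (1/18)*26 + 7808 = 13/9 + 7808 = 70285/9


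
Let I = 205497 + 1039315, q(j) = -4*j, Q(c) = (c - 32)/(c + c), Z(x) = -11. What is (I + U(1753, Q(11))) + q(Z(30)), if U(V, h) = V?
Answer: 1246609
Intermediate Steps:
Q(c) = (-32 + c)/(2*c) (Q(c) = (-32 + c)/((2*c)) = (-32 + c)*(1/(2*c)) = (-32 + c)/(2*c))
I = 1244812
(I + U(1753, Q(11))) + q(Z(30)) = (1244812 + 1753) - 4*(-11) = 1246565 + 44 = 1246609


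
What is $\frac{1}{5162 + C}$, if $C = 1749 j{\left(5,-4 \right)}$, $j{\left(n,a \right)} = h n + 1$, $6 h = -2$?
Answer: $\frac{1}{3996} \approx 0.00025025$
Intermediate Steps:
$h = - \frac{1}{3}$ ($h = \frac{1}{6} \left(-2\right) = - \frac{1}{3} \approx -0.33333$)
$j{\left(n,a \right)} = 1 - \frac{n}{3}$ ($j{\left(n,a \right)} = - \frac{n}{3} + 1 = 1 - \frac{n}{3}$)
$C = -1166$ ($C = 1749 \left(1 - \frac{5}{3}\right) = 1749 \left(- \frac{2}{3}\right) = -1166$)
$\frac{1}{5162 + C} = \frac{1}{5162 - 1166} = \frac{1}{3996}$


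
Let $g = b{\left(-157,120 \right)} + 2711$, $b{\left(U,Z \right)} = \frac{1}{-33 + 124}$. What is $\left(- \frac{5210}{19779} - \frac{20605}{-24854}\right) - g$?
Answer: $- \frac{121250258513827}{44734441206} \approx -2710.4$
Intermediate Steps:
$b{\left(U,Z \right)} = \frac{1}{91}$
$g = \frac{246702}{91}$ ($g = \frac{1}{91} + 2711 = \frac{246702}{91} \approx 2711.0$)
$\left(- \frac{5210}{19779} - \frac{20605}{-24854}\right) - g = \left(- \frac{5210}{19779} - \frac{20605}{-24854}\right) - \frac{246702}{91} = \left(\left(-5210\right) \frac{1}{19779} - - \frac{20605}{24854}\right) - \frac{246702}{91} = \left(- \frac{5210}{19779} + \frac{20605}{24854}\right) - \frac{246702}{91} = \frac{278056955}{491587266} - \frac{246702}{91} = - \frac{121250258513827}{44734441206}$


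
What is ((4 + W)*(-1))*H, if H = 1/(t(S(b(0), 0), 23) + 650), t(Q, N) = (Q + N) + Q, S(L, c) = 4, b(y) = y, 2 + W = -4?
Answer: 2/681 ≈ 0.0029369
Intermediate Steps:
W = -6 (W = -2 - 4 = -6)
t(Q, N) = N + 2*Q (t(Q, N) = (N + Q) + Q = N + 2*Q)
H = 1/681 (H = 1/((23 + 2*4) + 650) = 1/((23 + 8) + 650) = 1/(31 + 650) = 1/681 ≈ 0.0014684)
((4 + W)*(-1))*H = ((4 - 6)*(-1))*(1/681) = -2*(-1)*(1/681) = 2*(1/681) = 2/681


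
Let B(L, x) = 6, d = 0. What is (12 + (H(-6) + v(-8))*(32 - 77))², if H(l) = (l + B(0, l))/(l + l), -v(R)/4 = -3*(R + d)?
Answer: 18766224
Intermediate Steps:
v(R) = 12*R (v(R) = -(-12)*(R + 0) = -(-12)*R = 12*R)
H(l) = (6 + l)/(2*l) (H(l) = (l + 6)/(l + l) = (6 + l)/((2*l)) = (6 + l)*(1/(2*l)) = (6 + l)/(2*l))
(12 + (H(-6) + v(-8))*(32 - 77))² = (12 + ((½)*(6 - 6)/(-6) + 12*(-8))*(32 - 77))² = (12 + ((½)*(-⅙)*0 - 96)*(-45))² = (12 + (0 - 96)*(-45))² = (12 - 96*(-45))² = (12 + 4320)² = 4332² = 18766224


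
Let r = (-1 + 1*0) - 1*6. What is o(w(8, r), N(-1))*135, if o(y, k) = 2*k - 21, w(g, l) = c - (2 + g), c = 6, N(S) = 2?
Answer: -2295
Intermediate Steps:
r = -7 (r = (-1 + 0) - 6 = -1 - 6 = -7)
w(g, l) = 4 - g (w(g, l) = 6 - (2 + g) = 6 + (-2 - g) = 4 - g)
o(y, k) = -21 + 2*k
o(w(8, r), N(-1))*135 = (-21 + 2*2)*135 = (-21 + 4)*135 = -17*135 = -2295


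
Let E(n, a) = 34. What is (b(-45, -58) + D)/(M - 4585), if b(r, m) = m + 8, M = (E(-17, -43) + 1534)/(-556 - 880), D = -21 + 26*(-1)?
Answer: 34823/1646407 ≈ 0.021151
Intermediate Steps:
D = -47 (D = -21 - 26 = -47)
M = -392/359 (M = (34 + 1534)/(-556 - 880) = 1568/(-1436) = 1568*(-1/1436) = -392/359 ≈ -1.0919)
b(r, m) = 8 + m
(b(-45, -58) + D)/(M - 4585) = ((8 - 58) - 47)/(-392/359 - 4585) = (-50 - 47)/(-1646407/359) = -97*(-359/1646407) = 34823/1646407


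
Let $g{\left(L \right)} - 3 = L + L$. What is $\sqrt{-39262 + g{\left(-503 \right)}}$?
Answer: $i \sqrt{40265} \approx 200.66 i$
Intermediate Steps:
$g{\left(L \right)} = 3 + 2 L$ ($g{\left(L \right)} = 3 + \left(L + L\right) = 3 + 2 L$)
$\sqrt{-39262 + g{\left(-503 \right)}} = \sqrt{-39262 + \left(3 + 2 \left(-503\right)\right)} = \sqrt{-39262 + \left(3 - 1006\right)} = \sqrt{-39262 - 1003} = \sqrt{-40265} = i \sqrt{40265}$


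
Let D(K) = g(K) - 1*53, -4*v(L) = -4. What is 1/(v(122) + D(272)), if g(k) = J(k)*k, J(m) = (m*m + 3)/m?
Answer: 1/73935 ≈ 1.3525e-5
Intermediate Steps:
J(m) = (3 + m**2)/m (J(m) = (m**2 + 3)/m = (3 + m**2)/m)
v(L) = 1 (v(L) = -1/4*(-4) = 1)
g(k) = k*(k + 3/k) (g(k) = (k + 3/k)*k = k*(k + 3/k))
D(K) = -50 + K**2 (D(K) = (3 + K**2) - 1*53 = (3 + K**2) - 53 = -50 + K**2)
1/(v(122) + D(272)) = 1/(1 + (-50 + 272**2)) = 1/(1 + (-50 + 73984)) = 1/(1 + 73934) = 1/73935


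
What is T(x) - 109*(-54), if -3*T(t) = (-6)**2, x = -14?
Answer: 5874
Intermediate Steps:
T(t) = -12 (T(t) = -1/3*(-6)**2 = -1/3*36 = -12)
T(x) - 109*(-54) = -12 - 109*(-54) = -12 + 5886 = 5874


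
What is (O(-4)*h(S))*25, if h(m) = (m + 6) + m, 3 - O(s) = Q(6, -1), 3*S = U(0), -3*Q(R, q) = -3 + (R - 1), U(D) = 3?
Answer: 2200/3 ≈ 733.33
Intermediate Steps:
Q(R, q) = 4/3 - R/3 (Q(R, q) = -(-3 + (R - 1))/3 = -(-3 + (-1 + R))/3 = -(-4 + R)/3 = 4/3 - R/3)
S = 1 (S = (⅓)*3 = 1)
O(s) = 11/3 (O(s) = 3 - (4/3 - ⅓*6) = 3 - (4/3 - 2) = 3 - 1*(-⅔) = 3 + ⅔ = 11/3)
h(m) = 6 + 2*m (h(m) = (6 + m) + m = 6 + 2*m)
(O(-4)*h(S))*25 = (11*(6 + 2*1)/3)*25 = (11*(6 + 2)/3)*25 = ((11/3)*8)*25 = (88/3)*25 = 2200/3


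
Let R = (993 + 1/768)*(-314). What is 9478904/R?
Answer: -3639899136/119732125 ≈ -30.400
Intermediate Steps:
R = -119732125/384 (R = (993 + 1/768)*(-314) = (762625/768)*(-314) = -119732125/384 ≈ -3.1180e+5)
9478904/R = 9478904/(-119732125/384) = 9478904*(-384/119732125) = -3639899136/119732125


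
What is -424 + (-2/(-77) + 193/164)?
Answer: -5339083/12628 ≈ -422.80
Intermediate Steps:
-424 + (-2/(-77) + 193/164) = -424 + (-2*(-1/77) + 193*(1/164)) = -424 + (2/77 + 193/164) = -424 + 15189/12628 = -5339083/12628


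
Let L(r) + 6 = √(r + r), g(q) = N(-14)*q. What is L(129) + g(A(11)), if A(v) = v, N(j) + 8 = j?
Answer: -248 + √258 ≈ -231.94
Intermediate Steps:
N(j) = -8 + j
g(q) = -22*q (g(q) = (-8 - 14)*q = -22*q)
L(r) = -6 + √2*√r (L(r) = -6 + √(r + r) = -6 + √(2*r) = -6 + √2*√r)
L(129) + g(A(11)) = (-6 + √2*√129) - 22*11 = (-6 + √258) - 242 = -248 + √258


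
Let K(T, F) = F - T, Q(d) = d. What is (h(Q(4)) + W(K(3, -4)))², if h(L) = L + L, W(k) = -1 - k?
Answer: 196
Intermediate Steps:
h(L) = 2*L
(h(Q(4)) + W(K(3, -4)))² = (2*4 + (-1 - (-4 - 1*3)))² = (8 + (-1 - (-4 - 3)))² = (8 + (-1 - 1*(-7)))² = (8 + (-1 + 7))² = (8 + 6)² = 14² = 196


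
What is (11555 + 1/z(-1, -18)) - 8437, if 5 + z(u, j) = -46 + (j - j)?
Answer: 159017/51 ≈ 3118.0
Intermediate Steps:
z(u, j) = -51 (z(u, j) = -5 + (-46 + (j - j)) = -5 + (-46 + 0) = -5 - 46 = -51)
(11555 + 1/z(-1, -18)) - 8437 = (11555 + 1/(-51)) - 8437 = (11555 - 1/51) - 8437 = 589304/51 - 8437 = 159017/51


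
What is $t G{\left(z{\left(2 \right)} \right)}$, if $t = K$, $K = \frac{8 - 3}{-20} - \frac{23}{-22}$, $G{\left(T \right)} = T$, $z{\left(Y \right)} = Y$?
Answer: $\frac{35}{22} \approx 1.5909$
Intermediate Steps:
$K = \frac{35}{44}$ ($K = 5 \left(- \frac{1}{20}\right) - - \frac{23}{22} = - \frac{1}{4} + \frac{23}{22} = \frac{35}{44} \approx 0.79545$)
$t = \frac{35}{44} \approx 0.79545$
$t G{\left(z{\left(2 \right)} \right)} = \frac{35}{44} \cdot 2 = \frac{35}{22}$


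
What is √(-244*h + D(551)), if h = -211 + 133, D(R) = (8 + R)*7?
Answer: √22945 ≈ 151.48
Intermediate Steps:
D(R) = 56 + 7*R
h = -78
√(-244*h + D(551)) = √(-244*(-78) + (56 + 7*551)) = √(19032 + (56 + 3857)) = √(19032 + 3913) = √22945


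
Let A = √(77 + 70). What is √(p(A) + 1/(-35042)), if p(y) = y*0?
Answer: I*√35042/35042 ≈ 0.005342*I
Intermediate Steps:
A = 7*√3 (A = √147 = 7*√3 ≈ 12.124)
p(y) = 0
√(p(A) + 1/(-35042)) = √(0 + 1/(-35042)) = √(0 - 1/35042) = √(-1/35042) = I*√35042/35042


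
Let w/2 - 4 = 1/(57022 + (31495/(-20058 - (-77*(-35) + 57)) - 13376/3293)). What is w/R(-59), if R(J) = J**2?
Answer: 6852355619196/2981618165327573 ≈ 0.0022982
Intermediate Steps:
w = 6852355619196/856540696733 (w = 8 + 2/(57022 + (31495/(-20058 - (-77*(-35) + 57)) - 13376/3293)) = 8 + 2/(57022 + (31495/(-20058 - (2695 + 57)) - 13376*1/3293)) = 8 + 2/(57022 + (31495/(-20058 - 1*2752) - 13376/3293)) = 8 + 2/(57022 + (31495/(-20058 - 2752) - 13376/3293)) = 8 + 2/(57022 + (31495/(-22810) - 13376/3293)) = 8 + 2/(57022 + (31495*(-1/22810) - 13376/3293)) = 8 + 2/(57022 + (-6299/4562 - 13376/3293)) = 8 + 2/(57022 - 81763919/15022666) = 8 + 2/(856540696733/15022666) = 8 + 2*(15022666/856540696733) = 8 + 30045332/856540696733 = 6852355619196/856540696733 ≈ 8.0000)
w/R(-59) = 6852355619196/(856540696733*((-59)**2)) = (6852355619196/856540696733)/3481 = (6852355619196/856540696733)*(1/3481) = 6852355619196/2981618165327573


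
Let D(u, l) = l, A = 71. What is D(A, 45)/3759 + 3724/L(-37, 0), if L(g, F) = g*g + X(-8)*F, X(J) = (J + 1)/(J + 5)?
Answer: 4686707/1715357 ≈ 2.7322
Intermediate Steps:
X(J) = (1 + J)/(5 + J)
L(g, F) = g² + 7*F/3 (L(g, F) = g*g + ((1 - 8)/(5 - 8))*F = g² + (-7/(-3))*F = g² + (-⅓*(-7))*F = g² + 7*F/3)
D(A, 45)/3759 + 3724/L(-37, 0) = 45/3759 + 3724/((-37)² + (7/3)*0) = 45*(1/3759) + 3724/(1369 + 0) = 15/1253 + 3724/1369 = 4686707/1715357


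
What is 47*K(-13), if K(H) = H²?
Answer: 7943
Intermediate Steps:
47*K(-13) = 47*(-13)² = 47*169 = 7943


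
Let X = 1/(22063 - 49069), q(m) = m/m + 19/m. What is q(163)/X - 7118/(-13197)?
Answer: -64863308890/2151111 ≈ -30153.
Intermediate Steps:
q(m) = 1 + 19/m
X = -1/27006 (X = 1/(-27006) = -1/27006 ≈ -3.7029e-5)
q(163)/X - 7118/(-13197) = ((19 + 163)/163)/(-1/27006) - 7118/(-13197) = ((1/163)*182)*(-27006) - 7118*(-1/13197) = (182/163)*(-27006) + 7118/13197 = -4915092/163 + 7118/13197 = -64863308890/2151111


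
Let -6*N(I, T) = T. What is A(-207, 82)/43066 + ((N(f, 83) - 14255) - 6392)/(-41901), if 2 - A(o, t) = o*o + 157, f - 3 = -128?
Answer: -2736393467/5413525398 ≈ -0.50547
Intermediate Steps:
f = -125 (f = 3 - 128 = -125)
N(I, T) = -T/6
A(o, t) = -155 - o² (A(o, t) = 2 - (o*o + 157) = 2 - (o² + 157) = 2 - (157 + o²) = 2 + (-157 - o²) = -155 - o²)
A(-207, 82)/43066 + ((N(f, 83) - 14255) - 6392)/(-41901) = (-155 - 1*(-207)²)/43066 + ((-⅙*83 - 14255) - 6392)/(-41901) = (-155 - 1*42849)*(1/43066) + ((-83/6 - 14255) - 6392)*(-1/41901) = (-155 - 42849)*(1/43066) + (-85613/6 - 6392)*(-1/41901) = -43004*1/43066 - 123965/6*(-1/41901) = -21502/21533 + 123965/251406 = -2736393467/5413525398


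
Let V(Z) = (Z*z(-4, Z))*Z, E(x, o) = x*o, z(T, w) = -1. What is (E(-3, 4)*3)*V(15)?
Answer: 8100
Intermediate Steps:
E(x, o) = o*x
V(Z) = -Z**2 (V(Z) = (Z*(-1))*Z = (-Z)*Z = -Z**2)
(E(-3, 4)*3)*V(15) = ((4*(-3))*3)*(-1*15**2) = (-12*3)*(-1*225) = -36*(-225) = 8100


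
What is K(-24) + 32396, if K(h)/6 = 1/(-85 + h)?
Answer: 3531158/109 ≈ 32396.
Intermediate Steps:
K(h) = 6/(-85 + h)
K(-24) + 32396 = 6/(-85 - 24) + 32396 = 6/(-109) + 32396 = 6*(-1/109) + 32396 = -6/109 + 32396 = 3531158/109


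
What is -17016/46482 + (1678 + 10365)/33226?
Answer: -931815/257401822 ≈ -0.0036201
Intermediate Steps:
-17016/46482 + (1678 + 10365)/33226 = -17016*1/46482 + 12043*(1/33226) = -2836/7747 + 12043/33226 = -931815/257401822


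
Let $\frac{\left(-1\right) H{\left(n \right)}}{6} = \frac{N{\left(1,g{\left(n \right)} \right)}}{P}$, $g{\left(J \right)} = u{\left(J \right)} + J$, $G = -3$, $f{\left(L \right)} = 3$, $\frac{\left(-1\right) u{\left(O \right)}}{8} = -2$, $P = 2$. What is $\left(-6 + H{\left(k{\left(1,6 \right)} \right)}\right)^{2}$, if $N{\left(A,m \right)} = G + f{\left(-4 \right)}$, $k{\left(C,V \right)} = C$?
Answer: $36$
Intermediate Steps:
$u{\left(O \right)} = 16$ ($u{\left(O \right)} = \left(-8\right) \left(-2\right) = 16$)
$g{\left(J \right)} = 16 + J$
$N{\left(A,m \right)} = 0$ ($N{\left(A,m \right)} = -3 + 3 = 0$)
$H{\left(n \right)} = 0$ ($H{\left(n \right)} = - 6 \cdot \frac{0}{2} = - 6 \cdot 0 \cdot \frac{1}{2} = \left(-6\right) 0 = 0$)
$\left(-6 + H{\left(k{\left(1,6 \right)} \right)}\right)^{2} = \left(-6 + 0\right)^{2} = \left(-6\right)^{2} = 36$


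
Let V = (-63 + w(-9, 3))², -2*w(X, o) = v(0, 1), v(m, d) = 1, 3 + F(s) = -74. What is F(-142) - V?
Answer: -16437/4 ≈ -4109.3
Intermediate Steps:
F(s) = -77 (F(s) = -3 - 74 = -77)
w(X, o) = -½ (w(X, o) = -½*1 = -½)
V = 16129/4 (V = (-63 - ½)² = (-127/2)² = 16129/4 ≈ 4032.3)
F(-142) - V = -77 - 1*16129/4 = -77 - 16129/4 = -16437/4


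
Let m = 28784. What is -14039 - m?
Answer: -42823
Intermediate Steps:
-14039 - m = -14039 - 1*28784 = -14039 - 28784 = -42823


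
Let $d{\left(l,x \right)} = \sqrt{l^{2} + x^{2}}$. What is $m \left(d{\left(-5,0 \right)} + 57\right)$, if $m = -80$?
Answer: $-4960$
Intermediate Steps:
$m \left(d{\left(-5,0 \right)} + 57\right) = - 80 \left(\sqrt{\left(-5\right)^{2} + 0^{2}} + 57\right) = - 80 \left(\sqrt{25 + 0} + 57\right) = - 80 \left(\sqrt{25} + 57\right) = - 80 \left(5 + 57\right) = \left(-80\right) 62 = -4960$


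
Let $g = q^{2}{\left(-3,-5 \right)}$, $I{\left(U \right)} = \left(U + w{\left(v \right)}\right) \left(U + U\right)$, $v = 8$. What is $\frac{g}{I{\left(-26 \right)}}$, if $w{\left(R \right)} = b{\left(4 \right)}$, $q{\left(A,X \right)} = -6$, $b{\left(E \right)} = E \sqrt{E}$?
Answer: $\frac{1}{26} \approx 0.038462$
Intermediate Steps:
$b{\left(E \right)} = E^{\frac{3}{2}}$
$w{\left(R \right)} = 8$ ($w{\left(R \right)} = 4^{\frac{3}{2}} = 8$)
$I{\left(U \right)} = 2 U \left(8 + U\right)$ ($I{\left(U \right)} = \left(U + 8\right) \left(U + U\right) = \left(8 + U\right) 2 U = 2 U \left(8 + U\right)$)
$g = 36$ ($g = \left(-6\right)^{2} = 36$)
$\frac{g}{I{\left(-26 \right)}} = \frac{36}{2 \left(-26\right) \left(8 - 26\right)} = \frac{36}{2 \left(-26\right) \left(-18\right)} = \frac{36}{936} = 36 \cdot \frac{1}{936} = \frac{1}{26}$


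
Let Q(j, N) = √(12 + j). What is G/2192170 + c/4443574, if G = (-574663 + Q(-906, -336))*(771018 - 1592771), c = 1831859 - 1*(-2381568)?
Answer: 524600706680384194/2435267403895 - 821753*I*√894/2192170 ≈ 2.1542e+5 - 11.208*I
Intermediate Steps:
c = 4213427 (c = 1831859 + 2381568 = 4213427)
G = 472231044239 - 821753*I*√894 (G = (-574663 + √(12 - 906))*(771018 - 1592771) = (-574663 + √(-894))*(-821753) = (-574663 + I*√894)*(-821753) = 472231044239 - 821753*I*√894 ≈ 4.7223e+11 - 2.457e+7*I)
G/2192170 + c/4443574 = (472231044239 - 821753*I*√894)/2192170 + 4213427/4443574 = (472231044239 - 821753*I*√894)*(1/2192170) + 4213427*(1/4443574) = (472231044239/2192170 - 821753*I*√894/2192170) + 4213427/4443574 = 524600706680384194/2435267403895 - 821753*I*√894/2192170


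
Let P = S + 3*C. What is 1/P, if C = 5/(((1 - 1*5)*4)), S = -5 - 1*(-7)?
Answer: 16/17 ≈ 0.94118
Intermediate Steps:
S = 2 (S = -5 + 7 = 2)
C = -5/16 (C = 5/(((1 - 5)*4)) = 5/((-4*4)) = 5/(-16) = 5*(-1/16) = -5/16 ≈ -0.31250)
P = 17/16 (P = 2 + 3*(-5/16) = 2 - 15/16 = 17/16 ≈ 1.0625)
1/P = 1/(17/16) = 16/17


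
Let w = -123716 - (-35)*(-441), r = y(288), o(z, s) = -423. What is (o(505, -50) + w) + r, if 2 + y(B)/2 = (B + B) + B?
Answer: -137850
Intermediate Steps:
y(B) = -4 + 6*B (y(B) = -4 + 2*((B + B) + B) = -4 + 2*(2*B + B) = -4 + 2*(3*B) = -4 + 6*B)
r = 1724 (r = -4 + 6*288 = -4 + 1728 = 1724)
w = -139151 (w = -123716 - 1*15435 = -123716 - 15435 = -139151)
(o(505, -50) + w) + r = (-423 - 139151) + 1724 = -139574 + 1724 = -137850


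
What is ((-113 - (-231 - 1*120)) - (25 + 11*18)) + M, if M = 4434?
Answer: 4449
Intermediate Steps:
((-113 - (-231 - 1*120)) - (25 + 11*18)) + M = ((-113 - (-231 - 1*120)) - (25 + 11*18)) + 4434 = ((-113 - (-231 - 120)) - (25 + 198)) + 4434 = ((-113 - 1*(-351)) - 1*223) + 4434 = ((-113 + 351) - 223) + 4434 = (238 - 223) + 4434 = 15 + 4434 = 4449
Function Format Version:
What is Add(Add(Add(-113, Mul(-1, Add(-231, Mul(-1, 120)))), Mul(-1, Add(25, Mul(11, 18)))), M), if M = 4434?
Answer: 4449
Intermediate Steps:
Add(Add(Add(-113, Mul(-1, Add(-231, Mul(-1, 120)))), Mul(-1, Add(25, Mul(11, 18)))), M) = Add(Add(Add(-113, Mul(-1, Add(-231, Mul(-1, 120)))), Mul(-1, Add(25, Mul(11, 18)))), 4434) = Add(Add(Add(-113, Mul(-1, Add(-231, -120))), Mul(-1, Add(25, 198))), 4434) = Add(Add(Add(-113, Mul(-1, -351)), Mul(-1, 223)), 4434) = Add(Add(Add(-113, 351), -223), 4434) = Add(Add(238, -223), 4434) = Add(15, 4434) = 4449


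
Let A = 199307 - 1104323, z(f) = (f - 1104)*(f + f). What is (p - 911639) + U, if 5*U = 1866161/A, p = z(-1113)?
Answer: 18206218581079/4525080 ≈ 4.0234e+6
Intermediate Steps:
z(f) = 2*f*(-1104 + f) (z(f) = (-1104 + f)*(2*f) = 2*f*(-1104 + f))
p = 4935042 (p = 2*(-1113)*(-1104 - 1113) = 2*(-1113)*(-2217) = 4935042)
A = -905016
U = -1866161/4525080 (U = (1866161/(-905016))/5 = (1866161*(-1/905016))/5 = (1/5)*(-1866161/905016) = -1866161/4525080 ≈ -0.41240)
(p - 911639) + U = (4935042 - 911639) - 1866161/4525080 = 4023403 - 1866161/4525080 = 18206218581079/4525080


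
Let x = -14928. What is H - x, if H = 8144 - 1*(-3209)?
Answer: 26281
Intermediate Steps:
H = 11353 (H = 8144 + 3209 = 11353)
H - x = 11353 - 1*(-14928) = 11353 + 14928 = 26281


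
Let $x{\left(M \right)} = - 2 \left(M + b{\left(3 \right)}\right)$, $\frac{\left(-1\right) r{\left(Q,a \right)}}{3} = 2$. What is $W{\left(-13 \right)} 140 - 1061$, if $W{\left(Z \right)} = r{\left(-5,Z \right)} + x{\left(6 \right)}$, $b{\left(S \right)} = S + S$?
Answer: $-5261$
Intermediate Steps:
$b{\left(S \right)} = 2 S$
$r{\left(Q,a \right)} = -6$ ($r{\left(Q,a \right)} = \left(-3\right) 2 = -6$)
$x{\left(M \right)} = -12 - 2 M$ ($x{\left(M \right)} = - 2 \left(M + 2 \cdot 3\right) = - 2 \left(M + 6\right) = - 2 \left(6 + M\right) = -12 - 2 M$)
$W{\left(Z \right)} = -30$ ($W{\left(Z \right)} = -6 - 24 = -30$)
$W{\left(-13 \right)} 140 - 1061 = \left(-30\right) 140 - 1061 = -4200 - 1061 = -5261$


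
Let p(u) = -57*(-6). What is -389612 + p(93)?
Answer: -389270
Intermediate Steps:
p(u) = 342
-389612 + p(93) = -389612 + 342 = -389270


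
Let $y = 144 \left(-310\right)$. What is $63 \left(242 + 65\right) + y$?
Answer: $-25299$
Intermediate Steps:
$y = -44640$
$63 \left(242 + 65\right) + y = 63 \left(242 + 65\right) - 44640 = 63 \cdot 307 - 44640 = 19341 - 44640 = -25299$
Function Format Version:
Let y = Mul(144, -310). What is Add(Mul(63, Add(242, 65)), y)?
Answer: -25299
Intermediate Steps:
y = -44640
Add(Mul(63, Add(242, 65)), y) = Add(Mul(63, Add(242, 65)), -44640) = Add(Mul(63, 307), -44640) = Add(19341, -44640) = -25299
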